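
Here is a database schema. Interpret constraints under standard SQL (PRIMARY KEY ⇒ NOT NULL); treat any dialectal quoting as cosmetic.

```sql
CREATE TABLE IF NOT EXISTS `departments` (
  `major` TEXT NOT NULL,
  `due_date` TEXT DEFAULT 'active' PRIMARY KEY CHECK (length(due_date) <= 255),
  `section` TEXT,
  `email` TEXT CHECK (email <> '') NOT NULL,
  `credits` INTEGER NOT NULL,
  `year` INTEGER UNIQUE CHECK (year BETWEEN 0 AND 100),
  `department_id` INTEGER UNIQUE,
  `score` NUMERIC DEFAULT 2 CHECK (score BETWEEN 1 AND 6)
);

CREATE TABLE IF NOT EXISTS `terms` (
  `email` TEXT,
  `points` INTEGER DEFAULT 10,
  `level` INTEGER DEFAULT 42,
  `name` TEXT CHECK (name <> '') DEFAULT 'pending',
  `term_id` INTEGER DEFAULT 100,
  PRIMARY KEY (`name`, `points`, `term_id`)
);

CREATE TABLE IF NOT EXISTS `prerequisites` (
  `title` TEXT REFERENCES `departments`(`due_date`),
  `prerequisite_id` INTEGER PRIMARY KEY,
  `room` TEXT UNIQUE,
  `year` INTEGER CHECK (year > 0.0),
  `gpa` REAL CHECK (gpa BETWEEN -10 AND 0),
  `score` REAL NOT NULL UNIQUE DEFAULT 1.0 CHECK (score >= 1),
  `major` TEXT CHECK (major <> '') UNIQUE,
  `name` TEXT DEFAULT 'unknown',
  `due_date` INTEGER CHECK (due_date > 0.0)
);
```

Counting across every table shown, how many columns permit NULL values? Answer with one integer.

departments: 4 nullable (section, year, department_id, score — PK (due_date) and explicit NOT NULL columns excluded).
terms: 2 nullable (email, level — PK (name, points, term_id) and explicit NOT NULL columns excluded).
prerequisites: 7 nullable (title, room, year, gpa, major, name, due_date — PK (prerequisite_id) and explicit NOT NULL columns excluded).
Total: 4 + 2 + 7 = 13.

13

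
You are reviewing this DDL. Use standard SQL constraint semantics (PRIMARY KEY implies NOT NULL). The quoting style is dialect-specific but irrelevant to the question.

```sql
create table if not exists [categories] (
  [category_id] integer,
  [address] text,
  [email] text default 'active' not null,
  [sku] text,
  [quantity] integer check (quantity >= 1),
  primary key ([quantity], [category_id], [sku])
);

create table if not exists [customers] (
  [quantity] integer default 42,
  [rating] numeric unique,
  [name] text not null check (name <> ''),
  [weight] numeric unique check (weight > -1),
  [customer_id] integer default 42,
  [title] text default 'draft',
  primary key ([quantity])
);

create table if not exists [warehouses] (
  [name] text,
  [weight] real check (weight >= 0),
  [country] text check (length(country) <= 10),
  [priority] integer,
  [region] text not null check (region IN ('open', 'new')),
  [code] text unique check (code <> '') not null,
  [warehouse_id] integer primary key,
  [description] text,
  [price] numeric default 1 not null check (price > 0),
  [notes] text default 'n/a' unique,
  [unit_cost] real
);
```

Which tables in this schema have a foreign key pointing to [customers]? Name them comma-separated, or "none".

none

No REFERENCES clause anywhere in the schema names customers.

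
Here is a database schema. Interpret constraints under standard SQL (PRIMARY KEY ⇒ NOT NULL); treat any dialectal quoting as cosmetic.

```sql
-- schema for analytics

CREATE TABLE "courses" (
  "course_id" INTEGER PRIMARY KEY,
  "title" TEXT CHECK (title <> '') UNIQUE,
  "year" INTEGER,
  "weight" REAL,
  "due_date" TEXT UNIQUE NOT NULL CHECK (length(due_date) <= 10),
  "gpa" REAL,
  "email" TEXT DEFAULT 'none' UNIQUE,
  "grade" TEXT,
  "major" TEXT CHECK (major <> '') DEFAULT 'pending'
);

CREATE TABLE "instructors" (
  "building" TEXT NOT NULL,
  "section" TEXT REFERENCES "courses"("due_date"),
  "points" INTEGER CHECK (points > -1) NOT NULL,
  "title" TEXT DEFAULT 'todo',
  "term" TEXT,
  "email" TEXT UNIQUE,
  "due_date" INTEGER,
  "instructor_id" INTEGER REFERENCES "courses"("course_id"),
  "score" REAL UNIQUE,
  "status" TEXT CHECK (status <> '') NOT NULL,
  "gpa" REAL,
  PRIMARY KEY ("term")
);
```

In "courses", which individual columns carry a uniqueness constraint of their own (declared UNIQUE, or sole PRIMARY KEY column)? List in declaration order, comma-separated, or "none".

- course_id: single-column PRIMARY KEY → unique.
- title: declared UNIQUE → unique.
- year: no UNIQUE or single-column PK constraint.
- weight: no UNIQUE or single-column PK constraint.
- due_date: declared UNIQUE → unique.
- gpa: no UNIQUE or single-column PK constraint.
- email: declared UNIQUE → unique.
- grade: no UNIQUE or single-column PK constraint.
- major: no UNIQUE or single-column PK constraint.

course_id, title, due_date, email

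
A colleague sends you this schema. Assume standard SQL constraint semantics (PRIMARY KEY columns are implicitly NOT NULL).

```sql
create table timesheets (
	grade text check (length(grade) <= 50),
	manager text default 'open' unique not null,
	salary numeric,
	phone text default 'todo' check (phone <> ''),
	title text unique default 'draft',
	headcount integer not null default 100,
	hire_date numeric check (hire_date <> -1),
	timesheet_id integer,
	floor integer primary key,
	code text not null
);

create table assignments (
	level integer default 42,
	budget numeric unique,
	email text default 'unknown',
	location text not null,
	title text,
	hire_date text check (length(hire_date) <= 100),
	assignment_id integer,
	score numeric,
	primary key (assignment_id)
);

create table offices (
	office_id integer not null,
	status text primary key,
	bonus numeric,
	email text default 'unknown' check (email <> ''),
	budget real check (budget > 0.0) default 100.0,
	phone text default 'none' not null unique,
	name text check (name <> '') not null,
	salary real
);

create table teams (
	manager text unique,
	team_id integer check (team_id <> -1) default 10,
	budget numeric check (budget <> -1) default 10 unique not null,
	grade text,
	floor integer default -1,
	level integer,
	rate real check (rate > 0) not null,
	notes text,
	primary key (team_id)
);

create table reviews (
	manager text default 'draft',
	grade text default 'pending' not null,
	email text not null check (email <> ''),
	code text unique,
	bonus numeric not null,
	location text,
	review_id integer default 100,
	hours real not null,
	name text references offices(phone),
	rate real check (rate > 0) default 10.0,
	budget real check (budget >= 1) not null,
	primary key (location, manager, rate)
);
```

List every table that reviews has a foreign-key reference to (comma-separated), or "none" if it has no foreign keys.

offices

- name REFERENCES offices(phone).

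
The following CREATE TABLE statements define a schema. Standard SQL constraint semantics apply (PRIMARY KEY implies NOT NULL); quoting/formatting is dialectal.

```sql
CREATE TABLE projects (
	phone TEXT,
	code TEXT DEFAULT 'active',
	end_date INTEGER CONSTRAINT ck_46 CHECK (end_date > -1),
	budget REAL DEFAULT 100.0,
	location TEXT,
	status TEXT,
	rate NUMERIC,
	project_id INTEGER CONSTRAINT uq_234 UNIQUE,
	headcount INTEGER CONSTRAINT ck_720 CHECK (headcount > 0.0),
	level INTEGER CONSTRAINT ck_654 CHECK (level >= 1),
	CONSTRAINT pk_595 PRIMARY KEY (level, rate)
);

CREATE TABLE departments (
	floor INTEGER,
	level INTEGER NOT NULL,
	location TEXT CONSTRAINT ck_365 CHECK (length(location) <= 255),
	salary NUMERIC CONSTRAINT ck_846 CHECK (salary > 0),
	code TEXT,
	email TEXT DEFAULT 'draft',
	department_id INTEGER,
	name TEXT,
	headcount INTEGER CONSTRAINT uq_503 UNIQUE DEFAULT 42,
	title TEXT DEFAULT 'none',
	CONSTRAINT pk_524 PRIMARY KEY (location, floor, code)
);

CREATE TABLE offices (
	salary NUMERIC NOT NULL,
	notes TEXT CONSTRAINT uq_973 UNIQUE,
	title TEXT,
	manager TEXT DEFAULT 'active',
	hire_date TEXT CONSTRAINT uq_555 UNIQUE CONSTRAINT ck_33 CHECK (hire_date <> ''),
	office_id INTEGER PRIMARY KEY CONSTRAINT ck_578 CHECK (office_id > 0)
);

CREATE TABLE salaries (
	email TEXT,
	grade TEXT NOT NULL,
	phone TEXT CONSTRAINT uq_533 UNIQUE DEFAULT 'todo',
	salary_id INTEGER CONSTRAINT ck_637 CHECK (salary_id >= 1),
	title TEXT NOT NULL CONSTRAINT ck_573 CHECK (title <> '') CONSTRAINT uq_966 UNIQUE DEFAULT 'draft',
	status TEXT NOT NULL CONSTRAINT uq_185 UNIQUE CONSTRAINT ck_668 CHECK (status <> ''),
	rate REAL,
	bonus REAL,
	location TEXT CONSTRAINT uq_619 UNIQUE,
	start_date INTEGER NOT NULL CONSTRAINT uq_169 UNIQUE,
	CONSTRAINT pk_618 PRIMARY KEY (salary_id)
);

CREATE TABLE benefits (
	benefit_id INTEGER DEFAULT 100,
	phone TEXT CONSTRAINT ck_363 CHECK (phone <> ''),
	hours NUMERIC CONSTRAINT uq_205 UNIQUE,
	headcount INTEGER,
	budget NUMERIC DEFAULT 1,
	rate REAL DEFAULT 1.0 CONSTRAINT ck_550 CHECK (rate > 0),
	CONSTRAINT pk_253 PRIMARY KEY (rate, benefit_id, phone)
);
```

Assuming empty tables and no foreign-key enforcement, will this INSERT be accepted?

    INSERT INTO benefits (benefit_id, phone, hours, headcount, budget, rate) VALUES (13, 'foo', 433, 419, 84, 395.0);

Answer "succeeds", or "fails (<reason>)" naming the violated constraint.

NOT NULL columns: benefit_id is supplied; phone is supplied; rate is supplied.
CHECK constraints: 'foo' satisfies (phone <> ''); 395.0 satisfies (rate > 0).
No constraint is violated.

succeeds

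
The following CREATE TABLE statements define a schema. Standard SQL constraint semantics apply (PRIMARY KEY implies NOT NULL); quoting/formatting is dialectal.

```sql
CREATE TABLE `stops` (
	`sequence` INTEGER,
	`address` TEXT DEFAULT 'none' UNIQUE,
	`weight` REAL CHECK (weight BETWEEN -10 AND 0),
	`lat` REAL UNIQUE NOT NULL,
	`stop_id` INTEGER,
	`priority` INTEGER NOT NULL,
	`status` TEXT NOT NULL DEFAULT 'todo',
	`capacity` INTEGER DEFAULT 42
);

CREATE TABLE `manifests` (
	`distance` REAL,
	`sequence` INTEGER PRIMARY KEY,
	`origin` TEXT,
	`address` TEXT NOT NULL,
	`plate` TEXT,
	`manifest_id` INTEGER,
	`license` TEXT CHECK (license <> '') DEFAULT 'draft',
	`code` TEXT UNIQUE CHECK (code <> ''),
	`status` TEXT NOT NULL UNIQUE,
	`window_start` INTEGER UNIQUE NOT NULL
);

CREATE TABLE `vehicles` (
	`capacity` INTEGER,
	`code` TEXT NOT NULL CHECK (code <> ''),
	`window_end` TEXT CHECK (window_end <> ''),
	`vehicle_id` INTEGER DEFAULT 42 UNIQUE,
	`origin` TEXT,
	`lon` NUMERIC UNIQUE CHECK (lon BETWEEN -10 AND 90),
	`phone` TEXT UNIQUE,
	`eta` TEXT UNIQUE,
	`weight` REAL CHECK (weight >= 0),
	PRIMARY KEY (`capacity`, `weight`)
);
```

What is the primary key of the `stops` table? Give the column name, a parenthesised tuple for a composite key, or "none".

none

No column is declared PRIMARY KEY inline, and there is no table-level PRIMARY KEY clause in stops.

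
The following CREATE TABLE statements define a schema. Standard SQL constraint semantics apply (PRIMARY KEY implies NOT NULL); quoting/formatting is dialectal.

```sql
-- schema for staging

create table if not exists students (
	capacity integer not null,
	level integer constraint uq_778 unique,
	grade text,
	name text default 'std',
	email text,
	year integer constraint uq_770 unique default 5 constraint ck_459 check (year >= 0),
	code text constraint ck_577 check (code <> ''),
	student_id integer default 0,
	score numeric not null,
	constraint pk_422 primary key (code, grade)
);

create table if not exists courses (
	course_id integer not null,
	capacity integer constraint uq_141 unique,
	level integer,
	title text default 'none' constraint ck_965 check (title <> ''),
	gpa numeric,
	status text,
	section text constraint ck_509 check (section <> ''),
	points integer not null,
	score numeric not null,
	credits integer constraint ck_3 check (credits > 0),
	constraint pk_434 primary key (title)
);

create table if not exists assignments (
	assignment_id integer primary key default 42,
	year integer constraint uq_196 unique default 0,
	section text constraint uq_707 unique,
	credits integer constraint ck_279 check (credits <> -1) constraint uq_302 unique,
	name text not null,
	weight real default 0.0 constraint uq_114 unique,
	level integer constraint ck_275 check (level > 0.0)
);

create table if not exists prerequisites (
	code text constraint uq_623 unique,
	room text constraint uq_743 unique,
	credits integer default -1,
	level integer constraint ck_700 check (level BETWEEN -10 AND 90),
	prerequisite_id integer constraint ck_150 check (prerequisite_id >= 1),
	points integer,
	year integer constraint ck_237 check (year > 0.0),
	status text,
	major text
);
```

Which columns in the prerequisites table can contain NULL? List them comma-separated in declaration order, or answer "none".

code, room, credits, level, prerequisite_id, points, year, status, major

- code: UNIQUE does not imply NOT NULL → nullable.
- room: UNIQUE does not imply NOT NULL → nullable.
- credits: DEFAULT only fills an omitted column; an explicit NULL is still allowed → nullable.
- level: CHECK does not forbid NULL (a CHECK constraint passes when its expression is NULL) → nullable.
- prerequisite_id: CHECK does not forbid NULL (a CHECK constraint passes when its expression is NULL) → nullable.
- points: no NOT NULL constraint applies → nullable.
- year: CHECK does not forbid NULL (a CHECK constraint passes when its expression is NULL) → nullable.
- status: no NOT NULL constraint applies → nullable.
- major: no NOT NULL constraint applies → nullable.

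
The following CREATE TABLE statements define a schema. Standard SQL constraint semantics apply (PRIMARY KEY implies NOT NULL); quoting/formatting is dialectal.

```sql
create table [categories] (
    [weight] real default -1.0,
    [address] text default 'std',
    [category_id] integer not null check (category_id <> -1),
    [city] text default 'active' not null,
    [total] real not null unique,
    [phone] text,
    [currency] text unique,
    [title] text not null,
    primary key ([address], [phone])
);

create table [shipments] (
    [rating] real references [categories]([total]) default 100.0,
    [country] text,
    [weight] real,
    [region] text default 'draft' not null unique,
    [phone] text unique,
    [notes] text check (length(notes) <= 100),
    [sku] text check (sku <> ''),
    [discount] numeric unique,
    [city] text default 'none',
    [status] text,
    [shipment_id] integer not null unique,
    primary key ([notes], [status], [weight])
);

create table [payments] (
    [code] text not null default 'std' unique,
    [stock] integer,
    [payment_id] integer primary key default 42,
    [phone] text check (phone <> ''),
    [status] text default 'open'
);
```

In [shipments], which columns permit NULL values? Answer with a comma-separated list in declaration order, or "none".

rating, country, phone, sku, discount, city

- rating: a foreign key column may be NULL unless separately constrained → nullable.
- country: no NOT NULL constraint applies → nullable.
- weight: part of the PRIMARY KEY, which implies NOT NULL → not nullable.
- region: declared NOT NULL → not nullable.
- phone: UNIQUE does not imply NOT NULL → nullable.
- notes: part of the PRIMARY KEY, which implies NOT NULL → not nullable.
- sku: CHECK does not forbid NULL (a CHECK constraint passes when its expression is NULL) → nullable.
- discount: UNIQUE does not imply NOT NULL → nullable.
- city: DEFAULT only fills an omitted column; an explicit NULL is still allowed → nullable.
- status: part of the PRIMARY KEY, which implies NOT NULL → not nullable.
- shipment_id: declared NOT NULL → not nullable.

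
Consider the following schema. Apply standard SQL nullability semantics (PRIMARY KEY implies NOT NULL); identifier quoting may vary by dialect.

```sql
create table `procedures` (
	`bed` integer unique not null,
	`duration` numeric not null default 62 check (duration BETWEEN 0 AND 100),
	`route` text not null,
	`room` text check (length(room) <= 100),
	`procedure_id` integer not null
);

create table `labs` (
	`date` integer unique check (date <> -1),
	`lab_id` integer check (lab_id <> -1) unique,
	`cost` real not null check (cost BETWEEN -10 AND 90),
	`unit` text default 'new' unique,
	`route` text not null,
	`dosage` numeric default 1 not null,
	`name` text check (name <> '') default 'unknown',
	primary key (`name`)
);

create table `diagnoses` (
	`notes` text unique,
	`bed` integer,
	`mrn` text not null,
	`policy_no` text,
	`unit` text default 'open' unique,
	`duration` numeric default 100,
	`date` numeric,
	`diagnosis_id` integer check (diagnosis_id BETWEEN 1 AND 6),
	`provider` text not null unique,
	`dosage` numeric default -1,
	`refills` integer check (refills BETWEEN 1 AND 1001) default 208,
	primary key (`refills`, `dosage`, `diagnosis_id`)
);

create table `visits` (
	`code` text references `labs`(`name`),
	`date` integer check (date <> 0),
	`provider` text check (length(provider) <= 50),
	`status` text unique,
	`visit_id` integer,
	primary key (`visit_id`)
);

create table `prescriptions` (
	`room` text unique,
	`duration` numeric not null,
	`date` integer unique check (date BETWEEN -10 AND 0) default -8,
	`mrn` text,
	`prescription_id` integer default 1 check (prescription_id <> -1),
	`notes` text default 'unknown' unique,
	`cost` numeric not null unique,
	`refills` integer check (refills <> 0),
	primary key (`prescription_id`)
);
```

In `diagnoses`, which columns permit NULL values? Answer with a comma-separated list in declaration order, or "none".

notes, bed, policy_no, unit, duration, date

- notes: UNIQUE does not imply NOT NULL → nullable.
- bed: no NOT NULL constraint applies → nullable.
- mrn: declared NOT NULL → not nullable.
- policy_no: no NOT NULL constraint applies → nullable.
- unit: UNIQUE does not imply NOT NULL → nullable.
- duration: DEFAULT only fills an omitted column; an explicit NULL is still allowed → nullable.
- date: no NOT NULL constraint applies → nullable.
- diagnosis_id: part of the PRIMARY KEY, which implies NOT NULL → not nullable.
- provider: declared NOT NULL → not nullable.
- dosage: part of the PRIMARY KEY, which implies NOT NULL → not nullable.
- refills: part of the PRIMARY KEY, which implies NOT NULL → not nullable.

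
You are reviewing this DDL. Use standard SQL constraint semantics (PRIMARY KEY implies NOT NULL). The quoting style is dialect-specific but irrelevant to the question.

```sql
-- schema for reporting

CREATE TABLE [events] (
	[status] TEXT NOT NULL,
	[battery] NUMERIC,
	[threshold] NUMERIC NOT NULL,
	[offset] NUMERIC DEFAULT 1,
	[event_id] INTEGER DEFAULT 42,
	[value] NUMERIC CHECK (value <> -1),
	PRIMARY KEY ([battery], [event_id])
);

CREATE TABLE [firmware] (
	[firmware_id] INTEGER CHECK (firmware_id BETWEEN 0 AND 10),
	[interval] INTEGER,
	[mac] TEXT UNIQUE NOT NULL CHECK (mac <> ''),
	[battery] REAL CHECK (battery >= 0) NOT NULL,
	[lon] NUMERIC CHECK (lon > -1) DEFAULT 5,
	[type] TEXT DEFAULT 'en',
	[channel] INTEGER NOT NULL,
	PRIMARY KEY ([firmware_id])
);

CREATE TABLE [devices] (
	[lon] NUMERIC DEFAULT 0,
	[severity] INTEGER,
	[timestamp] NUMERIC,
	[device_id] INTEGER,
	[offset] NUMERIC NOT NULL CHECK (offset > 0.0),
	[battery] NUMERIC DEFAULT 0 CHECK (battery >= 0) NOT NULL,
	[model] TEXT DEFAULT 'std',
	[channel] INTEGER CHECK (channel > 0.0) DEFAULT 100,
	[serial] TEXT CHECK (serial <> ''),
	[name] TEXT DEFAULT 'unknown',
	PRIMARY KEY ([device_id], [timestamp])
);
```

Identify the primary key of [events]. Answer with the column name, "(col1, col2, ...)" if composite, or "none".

A table-level PRIMARY KEY clause names 2 columns: battery, event_id.
This is a composite key — the combination is unique, not each column individually.

(battery, event_id)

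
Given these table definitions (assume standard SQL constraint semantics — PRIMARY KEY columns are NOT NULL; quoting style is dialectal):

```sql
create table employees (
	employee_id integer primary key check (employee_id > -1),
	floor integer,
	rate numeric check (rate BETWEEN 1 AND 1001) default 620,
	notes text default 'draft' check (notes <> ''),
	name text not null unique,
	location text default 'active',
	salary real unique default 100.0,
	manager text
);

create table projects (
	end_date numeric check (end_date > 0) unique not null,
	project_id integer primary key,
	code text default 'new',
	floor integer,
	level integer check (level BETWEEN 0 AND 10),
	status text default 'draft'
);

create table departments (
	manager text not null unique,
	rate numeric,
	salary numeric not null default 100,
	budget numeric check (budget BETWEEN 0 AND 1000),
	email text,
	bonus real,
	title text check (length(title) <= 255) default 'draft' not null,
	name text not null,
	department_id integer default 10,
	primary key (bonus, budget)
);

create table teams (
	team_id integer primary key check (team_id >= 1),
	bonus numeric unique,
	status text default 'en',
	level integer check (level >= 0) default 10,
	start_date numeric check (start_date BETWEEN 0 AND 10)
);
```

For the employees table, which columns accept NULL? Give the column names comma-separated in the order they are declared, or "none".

- employee_id: part of the PRIMARY KEY, which implies NOT NULL → not nullable.
- floor: no NOT NULL constraint applies → nullable.
- rate: CHECK does not forbid NULL (a CHECK constraint passes when its expression is NULL) → nullable.
- notes: CHECK does not forbid NULL (a CHECK constraint passes when its expression is NULL) → nullable.
- name: declared NOT NULL → not nullable.
- location: DEFAULT only fills an omitted column; an explicit NULL is still allowed → nullable.
- salary: UNIQUE does not imply NOT NULL → nullable.
- manager: no NOT NULL constraint applies → nullable.

floor, rate, notes, location, salary, manager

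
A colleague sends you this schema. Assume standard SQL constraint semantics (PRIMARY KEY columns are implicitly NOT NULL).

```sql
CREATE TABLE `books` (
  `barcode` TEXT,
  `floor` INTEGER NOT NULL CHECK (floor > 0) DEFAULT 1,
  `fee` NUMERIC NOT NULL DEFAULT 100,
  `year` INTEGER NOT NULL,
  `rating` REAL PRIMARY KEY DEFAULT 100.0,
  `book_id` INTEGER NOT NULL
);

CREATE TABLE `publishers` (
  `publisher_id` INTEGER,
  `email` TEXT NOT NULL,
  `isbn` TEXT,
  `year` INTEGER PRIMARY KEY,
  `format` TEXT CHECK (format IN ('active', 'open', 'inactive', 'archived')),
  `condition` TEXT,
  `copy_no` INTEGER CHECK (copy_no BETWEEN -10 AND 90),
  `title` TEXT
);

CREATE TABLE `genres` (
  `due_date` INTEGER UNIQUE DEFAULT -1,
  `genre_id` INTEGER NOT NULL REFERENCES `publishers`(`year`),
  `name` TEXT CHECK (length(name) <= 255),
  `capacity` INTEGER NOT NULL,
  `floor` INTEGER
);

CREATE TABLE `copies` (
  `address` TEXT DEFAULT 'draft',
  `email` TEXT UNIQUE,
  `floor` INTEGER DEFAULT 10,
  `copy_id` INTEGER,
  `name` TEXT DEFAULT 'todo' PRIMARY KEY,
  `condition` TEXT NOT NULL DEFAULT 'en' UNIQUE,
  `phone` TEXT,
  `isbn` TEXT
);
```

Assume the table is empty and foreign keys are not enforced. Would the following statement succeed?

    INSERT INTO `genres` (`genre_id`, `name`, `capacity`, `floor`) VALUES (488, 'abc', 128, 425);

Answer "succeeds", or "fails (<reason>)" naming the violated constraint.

succeeds

NOT NULL columns: capacity is supplied; genre_id is supplied.
CHECK constraints: 'abc' satisfies (length(name) <= 255).
No constraint is violated.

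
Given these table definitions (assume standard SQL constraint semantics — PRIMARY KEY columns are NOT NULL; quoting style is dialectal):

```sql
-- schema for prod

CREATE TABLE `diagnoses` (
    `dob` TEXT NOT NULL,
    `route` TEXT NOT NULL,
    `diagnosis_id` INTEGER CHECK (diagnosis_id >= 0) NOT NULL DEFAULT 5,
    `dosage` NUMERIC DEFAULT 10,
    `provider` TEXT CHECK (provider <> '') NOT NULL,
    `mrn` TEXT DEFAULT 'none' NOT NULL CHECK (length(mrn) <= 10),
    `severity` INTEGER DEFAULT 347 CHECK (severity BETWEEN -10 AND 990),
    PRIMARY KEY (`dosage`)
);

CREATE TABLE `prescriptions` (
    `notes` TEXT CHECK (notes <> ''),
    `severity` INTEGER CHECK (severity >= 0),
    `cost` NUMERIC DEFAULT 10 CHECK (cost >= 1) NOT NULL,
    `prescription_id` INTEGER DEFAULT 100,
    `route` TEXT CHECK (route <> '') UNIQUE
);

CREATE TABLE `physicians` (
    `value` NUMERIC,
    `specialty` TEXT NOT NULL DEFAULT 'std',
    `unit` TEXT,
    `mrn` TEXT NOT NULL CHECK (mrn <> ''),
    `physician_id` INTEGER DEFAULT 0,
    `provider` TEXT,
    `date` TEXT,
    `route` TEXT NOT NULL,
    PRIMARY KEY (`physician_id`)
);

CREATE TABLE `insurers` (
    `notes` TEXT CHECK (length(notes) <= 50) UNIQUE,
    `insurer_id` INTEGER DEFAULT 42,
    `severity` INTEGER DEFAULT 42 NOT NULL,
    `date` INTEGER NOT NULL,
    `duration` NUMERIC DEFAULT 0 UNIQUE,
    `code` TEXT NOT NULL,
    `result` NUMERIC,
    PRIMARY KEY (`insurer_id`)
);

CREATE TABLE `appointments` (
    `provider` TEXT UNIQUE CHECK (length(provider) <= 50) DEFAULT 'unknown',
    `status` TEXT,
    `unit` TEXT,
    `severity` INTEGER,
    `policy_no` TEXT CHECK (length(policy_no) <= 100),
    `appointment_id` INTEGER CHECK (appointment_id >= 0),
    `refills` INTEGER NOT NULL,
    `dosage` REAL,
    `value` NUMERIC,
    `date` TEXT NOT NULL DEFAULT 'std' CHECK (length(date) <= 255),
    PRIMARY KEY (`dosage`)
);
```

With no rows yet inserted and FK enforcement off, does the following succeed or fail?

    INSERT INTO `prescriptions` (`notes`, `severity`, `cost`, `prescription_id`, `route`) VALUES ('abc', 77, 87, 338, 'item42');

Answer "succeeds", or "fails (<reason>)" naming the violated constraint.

succeeds

NOT NULL columns: cost is supplied.
CHECK constraints: 'abc' satisfies (notes <> ''); 77 satisfies (severity >= 0); 87 satisfies (cost >= 1); 'item42' satisfies (route <> '').
No constraint is violated.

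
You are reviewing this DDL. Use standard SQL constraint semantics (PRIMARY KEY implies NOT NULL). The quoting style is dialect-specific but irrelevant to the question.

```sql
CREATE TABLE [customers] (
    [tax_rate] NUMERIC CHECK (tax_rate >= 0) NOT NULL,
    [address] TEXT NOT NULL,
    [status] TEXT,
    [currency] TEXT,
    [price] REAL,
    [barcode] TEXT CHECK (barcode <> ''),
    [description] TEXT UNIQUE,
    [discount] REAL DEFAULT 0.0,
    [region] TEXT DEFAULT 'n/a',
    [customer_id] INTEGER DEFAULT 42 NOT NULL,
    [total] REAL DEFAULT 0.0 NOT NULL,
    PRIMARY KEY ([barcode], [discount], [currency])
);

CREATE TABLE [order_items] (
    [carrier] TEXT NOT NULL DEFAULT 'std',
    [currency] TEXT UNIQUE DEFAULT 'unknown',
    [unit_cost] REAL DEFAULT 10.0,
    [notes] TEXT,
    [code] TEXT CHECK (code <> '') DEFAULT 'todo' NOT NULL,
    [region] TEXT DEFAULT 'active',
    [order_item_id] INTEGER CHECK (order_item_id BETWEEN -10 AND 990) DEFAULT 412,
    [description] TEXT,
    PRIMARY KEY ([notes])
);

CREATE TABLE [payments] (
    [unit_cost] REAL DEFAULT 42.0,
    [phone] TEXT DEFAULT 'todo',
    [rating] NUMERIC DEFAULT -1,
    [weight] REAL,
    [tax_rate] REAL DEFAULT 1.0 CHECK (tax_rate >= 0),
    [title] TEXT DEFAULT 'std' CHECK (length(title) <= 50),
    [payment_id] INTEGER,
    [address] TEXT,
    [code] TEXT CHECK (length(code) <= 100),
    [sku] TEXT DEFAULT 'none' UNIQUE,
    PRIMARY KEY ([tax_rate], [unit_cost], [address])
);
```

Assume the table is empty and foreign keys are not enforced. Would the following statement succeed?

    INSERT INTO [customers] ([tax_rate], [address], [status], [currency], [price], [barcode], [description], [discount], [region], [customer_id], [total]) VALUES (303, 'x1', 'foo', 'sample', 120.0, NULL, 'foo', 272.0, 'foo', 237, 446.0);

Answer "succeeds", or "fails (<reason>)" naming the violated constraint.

fails (NOT NULL on barcode)

barcode is explicitly set to NULL, but barcode is part of the PRIMARY KEY (implied NOT NULL).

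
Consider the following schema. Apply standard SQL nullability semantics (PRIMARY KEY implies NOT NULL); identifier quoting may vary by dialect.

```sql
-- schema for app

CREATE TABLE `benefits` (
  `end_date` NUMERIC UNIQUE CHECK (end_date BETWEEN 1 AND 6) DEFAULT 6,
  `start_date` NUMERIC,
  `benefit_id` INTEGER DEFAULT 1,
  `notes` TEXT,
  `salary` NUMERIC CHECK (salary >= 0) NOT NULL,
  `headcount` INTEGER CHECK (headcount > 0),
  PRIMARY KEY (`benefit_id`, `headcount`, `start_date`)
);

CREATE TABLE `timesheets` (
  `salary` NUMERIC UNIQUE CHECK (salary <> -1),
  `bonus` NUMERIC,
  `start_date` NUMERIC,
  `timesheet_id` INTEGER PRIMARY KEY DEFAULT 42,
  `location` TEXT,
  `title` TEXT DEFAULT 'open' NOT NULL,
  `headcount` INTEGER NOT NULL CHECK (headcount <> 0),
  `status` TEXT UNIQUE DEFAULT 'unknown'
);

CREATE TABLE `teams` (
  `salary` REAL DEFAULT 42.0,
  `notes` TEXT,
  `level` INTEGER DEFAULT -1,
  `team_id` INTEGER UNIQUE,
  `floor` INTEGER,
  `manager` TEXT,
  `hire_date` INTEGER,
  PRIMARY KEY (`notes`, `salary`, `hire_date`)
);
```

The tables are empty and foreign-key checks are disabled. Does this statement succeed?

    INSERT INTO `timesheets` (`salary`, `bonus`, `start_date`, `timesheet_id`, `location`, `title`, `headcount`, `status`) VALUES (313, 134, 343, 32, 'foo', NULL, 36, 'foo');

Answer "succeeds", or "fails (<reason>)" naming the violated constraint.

fails (NOT NULL on title)

title is explicitly set to NULL, but title is declared NOT NULL.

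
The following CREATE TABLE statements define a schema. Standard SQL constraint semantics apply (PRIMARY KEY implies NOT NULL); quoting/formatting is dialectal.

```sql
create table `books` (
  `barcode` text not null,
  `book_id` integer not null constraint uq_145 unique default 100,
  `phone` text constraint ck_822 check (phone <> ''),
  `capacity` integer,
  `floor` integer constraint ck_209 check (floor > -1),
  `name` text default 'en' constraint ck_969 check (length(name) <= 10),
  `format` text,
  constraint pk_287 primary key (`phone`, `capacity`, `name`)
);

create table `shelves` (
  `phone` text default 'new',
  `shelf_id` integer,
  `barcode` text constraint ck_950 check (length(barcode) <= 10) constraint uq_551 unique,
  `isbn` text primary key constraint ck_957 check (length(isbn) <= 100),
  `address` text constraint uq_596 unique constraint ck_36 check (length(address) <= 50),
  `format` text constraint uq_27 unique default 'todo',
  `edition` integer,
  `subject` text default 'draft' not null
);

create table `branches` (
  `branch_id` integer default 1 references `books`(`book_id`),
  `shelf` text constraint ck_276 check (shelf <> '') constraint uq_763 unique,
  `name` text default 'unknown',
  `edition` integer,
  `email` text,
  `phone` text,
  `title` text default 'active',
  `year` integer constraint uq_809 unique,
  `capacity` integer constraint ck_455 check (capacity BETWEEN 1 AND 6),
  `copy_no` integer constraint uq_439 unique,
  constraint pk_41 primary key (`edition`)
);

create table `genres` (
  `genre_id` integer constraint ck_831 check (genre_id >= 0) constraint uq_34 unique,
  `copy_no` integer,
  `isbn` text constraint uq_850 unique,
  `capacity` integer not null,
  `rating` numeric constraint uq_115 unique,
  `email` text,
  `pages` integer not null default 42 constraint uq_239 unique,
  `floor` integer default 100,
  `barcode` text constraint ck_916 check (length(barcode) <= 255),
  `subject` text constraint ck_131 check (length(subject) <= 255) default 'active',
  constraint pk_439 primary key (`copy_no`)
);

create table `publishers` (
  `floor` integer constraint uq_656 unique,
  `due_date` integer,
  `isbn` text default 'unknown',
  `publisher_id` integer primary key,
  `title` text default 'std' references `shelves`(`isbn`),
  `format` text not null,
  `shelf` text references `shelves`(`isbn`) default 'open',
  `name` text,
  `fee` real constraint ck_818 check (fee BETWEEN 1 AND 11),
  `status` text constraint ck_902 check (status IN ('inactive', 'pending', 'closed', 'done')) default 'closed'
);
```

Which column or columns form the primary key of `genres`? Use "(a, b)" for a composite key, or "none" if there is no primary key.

copy_no

copy_no is declared PRIMARY KEY as a table-level PRIMARY KEY clause.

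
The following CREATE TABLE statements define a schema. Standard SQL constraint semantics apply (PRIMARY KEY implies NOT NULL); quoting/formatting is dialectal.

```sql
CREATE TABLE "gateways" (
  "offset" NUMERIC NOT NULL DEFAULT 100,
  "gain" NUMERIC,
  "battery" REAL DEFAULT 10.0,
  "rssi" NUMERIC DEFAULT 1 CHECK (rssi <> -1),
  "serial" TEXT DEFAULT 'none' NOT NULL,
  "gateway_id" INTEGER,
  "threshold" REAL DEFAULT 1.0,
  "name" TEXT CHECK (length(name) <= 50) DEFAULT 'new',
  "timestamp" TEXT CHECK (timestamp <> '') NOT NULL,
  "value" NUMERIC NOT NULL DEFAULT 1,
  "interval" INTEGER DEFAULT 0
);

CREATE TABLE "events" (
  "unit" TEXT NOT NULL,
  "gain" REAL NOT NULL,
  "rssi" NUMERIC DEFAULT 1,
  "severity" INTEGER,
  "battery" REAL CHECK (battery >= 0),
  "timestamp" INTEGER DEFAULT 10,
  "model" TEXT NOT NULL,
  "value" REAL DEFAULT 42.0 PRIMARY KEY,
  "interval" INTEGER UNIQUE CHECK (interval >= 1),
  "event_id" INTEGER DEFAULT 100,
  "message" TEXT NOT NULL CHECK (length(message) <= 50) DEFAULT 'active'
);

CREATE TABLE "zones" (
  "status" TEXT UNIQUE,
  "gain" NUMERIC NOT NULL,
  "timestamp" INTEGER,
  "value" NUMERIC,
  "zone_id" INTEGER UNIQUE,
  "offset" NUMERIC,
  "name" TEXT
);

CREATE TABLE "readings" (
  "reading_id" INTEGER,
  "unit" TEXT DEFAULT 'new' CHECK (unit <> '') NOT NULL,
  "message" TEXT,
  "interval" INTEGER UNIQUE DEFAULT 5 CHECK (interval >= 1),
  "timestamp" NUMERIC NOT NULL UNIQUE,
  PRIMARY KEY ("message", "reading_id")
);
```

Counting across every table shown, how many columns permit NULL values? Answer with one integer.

gateways: 7 nullable (gain, battery, rssi, gateway_id, threshold, name, interval — PK none and explicit NOT NULL columns excluded).
events: 6 nullable (rssi, severity, battery, timestamp, interval, event_id — PK (value) and explicit NOT NULL columns excluded).
zones: 6 nullable (status, timestamp, value, zone_id, offset, name — PK none and explicit NOT NULL columns excluded).
readings: 1 nullable (interval — PK (message, reading_id) and explicit NOT NULL columns excluded).
Total: 7 + 6 + 6 + 1 = 20.

20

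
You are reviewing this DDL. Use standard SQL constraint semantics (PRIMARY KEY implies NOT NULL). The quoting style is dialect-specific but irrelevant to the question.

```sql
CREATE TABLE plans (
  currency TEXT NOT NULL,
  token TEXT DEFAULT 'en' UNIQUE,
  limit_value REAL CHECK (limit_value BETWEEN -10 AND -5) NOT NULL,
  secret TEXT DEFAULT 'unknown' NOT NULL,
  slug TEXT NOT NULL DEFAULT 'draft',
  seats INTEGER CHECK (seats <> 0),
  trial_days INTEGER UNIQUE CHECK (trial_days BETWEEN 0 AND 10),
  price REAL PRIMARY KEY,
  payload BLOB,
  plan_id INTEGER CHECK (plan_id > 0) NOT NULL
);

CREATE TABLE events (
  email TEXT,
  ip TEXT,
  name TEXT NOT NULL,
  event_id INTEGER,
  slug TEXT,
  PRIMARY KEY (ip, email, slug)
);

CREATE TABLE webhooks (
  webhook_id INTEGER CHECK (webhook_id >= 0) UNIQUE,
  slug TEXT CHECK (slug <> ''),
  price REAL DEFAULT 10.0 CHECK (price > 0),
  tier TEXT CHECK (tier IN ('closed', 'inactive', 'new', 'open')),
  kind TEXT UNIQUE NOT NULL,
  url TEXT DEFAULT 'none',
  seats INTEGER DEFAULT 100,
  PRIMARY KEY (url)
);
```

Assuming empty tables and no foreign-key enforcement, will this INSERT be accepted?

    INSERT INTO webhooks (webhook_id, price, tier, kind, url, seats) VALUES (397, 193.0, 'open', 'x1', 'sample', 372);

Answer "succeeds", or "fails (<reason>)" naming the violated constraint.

NOT NULL columns: kind is supplied; url is supplied.
CHECK constraints: 397 satisfies (webhook_id >= 0); 193.0 satisfies (price > 0); 'open' satisfies (tier IN ('closed', 'inactive', 'new', 'open')).
No constraint is violated.

succeeds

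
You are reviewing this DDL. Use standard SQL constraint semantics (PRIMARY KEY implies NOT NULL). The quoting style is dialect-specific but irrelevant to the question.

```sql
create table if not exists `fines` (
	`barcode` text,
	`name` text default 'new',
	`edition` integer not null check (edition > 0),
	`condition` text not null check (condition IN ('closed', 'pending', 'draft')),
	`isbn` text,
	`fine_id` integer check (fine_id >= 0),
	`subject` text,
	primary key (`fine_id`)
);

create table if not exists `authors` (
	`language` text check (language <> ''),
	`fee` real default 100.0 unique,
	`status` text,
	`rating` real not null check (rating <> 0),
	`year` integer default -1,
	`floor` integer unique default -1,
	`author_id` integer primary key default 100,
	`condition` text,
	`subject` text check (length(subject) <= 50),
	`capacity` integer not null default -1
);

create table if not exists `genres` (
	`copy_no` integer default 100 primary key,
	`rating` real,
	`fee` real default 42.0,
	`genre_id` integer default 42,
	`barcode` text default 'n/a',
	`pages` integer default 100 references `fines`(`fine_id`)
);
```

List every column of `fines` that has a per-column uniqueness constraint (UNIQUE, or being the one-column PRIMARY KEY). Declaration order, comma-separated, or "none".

- barcode: no UNIQUE or single-column PK constraint.
- name: no UNIQUE or single-column PK constraint.
- edition: no UNIQUE or single-column PK constraint.
- condition: no UNIQUE or single-column PK constraint.
- isbn: no UNIQUE or single-column PK constraint.
- fine_id: single-column PRIMARY KEY → unique.
- subject: no UNIQUE or single-column PK constraint.

fine_id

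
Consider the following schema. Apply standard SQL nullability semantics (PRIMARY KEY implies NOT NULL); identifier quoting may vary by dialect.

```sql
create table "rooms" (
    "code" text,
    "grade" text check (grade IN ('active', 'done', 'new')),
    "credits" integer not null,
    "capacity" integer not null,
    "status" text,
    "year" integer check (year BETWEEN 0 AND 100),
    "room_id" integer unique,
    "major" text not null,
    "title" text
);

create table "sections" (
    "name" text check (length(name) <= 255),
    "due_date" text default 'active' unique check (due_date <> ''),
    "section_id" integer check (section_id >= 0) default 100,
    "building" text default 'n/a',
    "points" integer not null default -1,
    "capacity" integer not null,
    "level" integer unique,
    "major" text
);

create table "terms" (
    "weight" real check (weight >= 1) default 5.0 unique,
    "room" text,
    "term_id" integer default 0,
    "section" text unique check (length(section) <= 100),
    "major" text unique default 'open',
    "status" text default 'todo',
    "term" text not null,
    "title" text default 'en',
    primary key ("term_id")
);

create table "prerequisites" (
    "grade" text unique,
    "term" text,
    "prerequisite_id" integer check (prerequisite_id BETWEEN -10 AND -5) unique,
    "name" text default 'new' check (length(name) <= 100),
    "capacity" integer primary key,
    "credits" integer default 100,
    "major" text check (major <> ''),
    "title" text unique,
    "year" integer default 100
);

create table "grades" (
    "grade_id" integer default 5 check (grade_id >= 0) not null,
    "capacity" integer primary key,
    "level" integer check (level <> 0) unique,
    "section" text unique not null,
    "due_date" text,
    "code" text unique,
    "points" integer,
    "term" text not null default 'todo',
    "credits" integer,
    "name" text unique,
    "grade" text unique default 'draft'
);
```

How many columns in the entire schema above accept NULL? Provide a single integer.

rooms: 6 nullable (code, grade, status, year, room_id, title — PK none and explicit NOT NULL columns excluded).
sections: 6 nullable (name, due_date, section_id, building, level, major — PK none and explicit NOT NULL columns excluded).
terms: 6 nullable (weight, room, section, major, status, title — PK (term_id) and explicit NOT NULL columns excluded).
prerequisites: 8 nullable (grade, term, prerequisite_id, name, credits, major, title, year — PK (capacity) and explicit NOT NULL columns excluded).
grades: 7 nullable (level, due_date, code, points, credits, name, grade — PK (capacity) and explicit NOT NULL columns excluded).
Total: 6 + 6 + 6 + 8 + 7 = 33.

33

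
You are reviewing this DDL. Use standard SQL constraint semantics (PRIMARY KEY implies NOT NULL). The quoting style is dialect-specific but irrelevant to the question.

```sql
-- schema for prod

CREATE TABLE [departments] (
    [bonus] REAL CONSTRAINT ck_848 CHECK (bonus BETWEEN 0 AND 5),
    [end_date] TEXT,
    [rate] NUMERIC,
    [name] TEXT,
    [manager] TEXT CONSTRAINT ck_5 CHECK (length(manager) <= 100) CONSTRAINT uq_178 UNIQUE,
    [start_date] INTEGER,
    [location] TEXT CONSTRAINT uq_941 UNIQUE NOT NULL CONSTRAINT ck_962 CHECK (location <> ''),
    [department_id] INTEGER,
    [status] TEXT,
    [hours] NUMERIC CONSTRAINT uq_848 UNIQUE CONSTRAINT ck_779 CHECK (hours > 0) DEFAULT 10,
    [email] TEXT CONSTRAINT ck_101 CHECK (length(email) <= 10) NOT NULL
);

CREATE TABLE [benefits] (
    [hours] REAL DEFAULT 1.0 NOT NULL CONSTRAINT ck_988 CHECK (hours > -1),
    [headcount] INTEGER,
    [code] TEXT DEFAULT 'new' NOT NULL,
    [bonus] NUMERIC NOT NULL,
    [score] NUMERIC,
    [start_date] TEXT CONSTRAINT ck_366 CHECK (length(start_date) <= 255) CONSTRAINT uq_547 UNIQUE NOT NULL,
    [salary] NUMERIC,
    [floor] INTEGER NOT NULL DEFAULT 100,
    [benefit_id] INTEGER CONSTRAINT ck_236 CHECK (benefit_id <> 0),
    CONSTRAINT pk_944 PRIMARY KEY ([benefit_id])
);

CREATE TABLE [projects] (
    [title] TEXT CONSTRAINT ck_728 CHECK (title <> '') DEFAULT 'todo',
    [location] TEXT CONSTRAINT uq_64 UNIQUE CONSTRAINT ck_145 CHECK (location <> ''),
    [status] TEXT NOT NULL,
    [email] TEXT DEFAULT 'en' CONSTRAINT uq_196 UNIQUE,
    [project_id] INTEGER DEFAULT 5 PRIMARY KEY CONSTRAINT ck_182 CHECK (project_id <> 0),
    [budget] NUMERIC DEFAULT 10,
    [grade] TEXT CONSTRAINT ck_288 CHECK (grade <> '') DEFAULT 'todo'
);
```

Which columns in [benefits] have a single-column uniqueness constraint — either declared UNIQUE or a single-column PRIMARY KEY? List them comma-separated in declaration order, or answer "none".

start_date, benefit_id

- hours: no UNIQUE or single-column PK constraint.
- headcount: no UNIQUE or single-column PK constraint.
- code: no UNIQUE or single-column PK constraint.
- bonus: no UNIQUE or single-column PK constraint.
- score: no UNIQUE or single-column PK constraint.
- start_date: declared UNIQUE → unique.
- salary: no UNIQUE or single-column PK constraint.
- floor: no UNIQUE or single-column PK constraint.
- benefit_id: single-column PRIMARY KEY → unique.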